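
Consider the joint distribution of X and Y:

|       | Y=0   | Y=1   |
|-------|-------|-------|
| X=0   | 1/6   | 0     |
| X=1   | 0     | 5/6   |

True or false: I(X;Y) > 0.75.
Marginal P(X) (row sums):
  P(X=0) = 1/6 + 0 = 1/6
  P(X=1) = 0 + 5/6 = 5/6
Marginal P(Y) (column sums):
  P(Y=0) = 1/6 + 0 = 1/6
  P(Y=1) = 0 + 5/6 = 5/6

H(X) = -[(1/6)·log₂(1/6) + (5/6)·log₂(5/6)]
  = 0.4308 + 0.2192
  = 0.6500 bits
H(Y) = -[(1/6)·log₂(1/6) + (5/6)·log₂(5/6)]
  = 0.4308 + 0.2192
  = 0.6500 bits
H(X,Y) = -[(1/6)·log₂(1/6) + (5/6)·log₂(5/6)]
  = 0.4308 + 0.2192
  = 0.6500 bits

I(X;Y) = H(X) + H(Y) - H(X,Y)
  = 0.6500 + 0.6500 - 0.6500
  = 0.6500 bits

False. I(X;Y) = 0.6500 bits, which is ≤ 0.75 bits.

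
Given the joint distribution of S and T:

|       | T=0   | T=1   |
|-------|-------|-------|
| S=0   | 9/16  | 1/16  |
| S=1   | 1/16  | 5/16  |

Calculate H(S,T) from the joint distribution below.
H(S,T) = -Σ P(S,T) log₂ P(S,T), summed over the non-zero cells:
H(S,T) = -[(9/16)·log₂(9/16) + (1/16)·log₂(1/16) + (1/16)·log₂(1/16) + (5/16)·log₂(5/16)]
  = 0.4669 + 0.2500 + 0.2500 + 0.5244
  = 1.4913 bits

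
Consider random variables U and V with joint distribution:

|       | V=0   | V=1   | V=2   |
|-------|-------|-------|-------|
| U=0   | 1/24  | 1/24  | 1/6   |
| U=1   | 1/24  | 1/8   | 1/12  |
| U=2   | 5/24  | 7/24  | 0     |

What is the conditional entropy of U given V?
Marginal P(V) (column sums):
  P(V=0) = 1/24 + 1/24 + 5/24 = 7/24
  P(V=1) = 1/24 + 1/8 + 7/24 = 11/24
  P(V=2) = 1/6 + 1/12 + 0 = 1/4

H(U|V) = -Σ P(U,V)·log₂ P(U|V), where P(U|V) = P(U,V) / P(V)
  (cells with P(U,V) = 0 contribute 0)
  (U=0,V=0): P(U|V) = (1/24)/(7/24) = 1/7;  -(1/24)·log₂(1/7) = 0.1170
  (U=0,V=1): P(U|V) = (1/24)/(11/24) = 1/11;  -(1/24)·log₂(1/11) = 0.1441
  (U=0,V=2): P(U|V) = (1/6)/(1/4) = 2/3;  -(1/6)·log₂(2/3) = 0.0975
  (U=1,V=0): P(U|V) = (1/24)/(7/24) = 1/7;  -(1/24)·log₂(1/7) = 0.1170
  (U=1,V=1): P(U|V) = (1/8)/(11/24) = 3/11;  -(1/8)·log₂(3/11) = 0.2343
  (U=1,V=2): P(U|V) = (1/12)/(1/4) = 1/3;  -(1/12)·log₂(1/3) = 0.1321
  (U=2,V=0): P(U|V) = (5/24)/(7/24) = 5/7;  -(5/24)·log₂(5/7) = 0.1011
  (U=2,V=1): P(U|V) = (7/24)/(11/24) = 7/11;  -(7/24)·log₂(7/11) = 0.1902
H(U|V) = 0.1170 + 0.1441 + 0.0975 + 0.1170 + 0.2343 + 0.1321 + 0.1011 + 0.1902
  = 1.1333 bits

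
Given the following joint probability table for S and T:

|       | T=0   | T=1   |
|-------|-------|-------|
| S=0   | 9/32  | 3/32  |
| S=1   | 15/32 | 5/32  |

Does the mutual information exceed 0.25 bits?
Marginal P(S) (row sums):
  P(S=0) = 9/32 + 3/32 = 3/8
  P(S=1) = 15/32 + 5/32 = 5/8
Marginal P(T) (column sums):
  P(T=0) = 9/32 + 15/32 = 3/4
  P(T=1) = 3/32 + 5/32 = 1/4

H(S) = -[(3/8)·log₂(3/8) + (5/8)·log₂(5/8)]
  = 0.5306 + 0.4238
  = 0.9544 bits
H(T) = -[(3/4)·log₂(3/4) + (1/4)·log₂(1/4)]
  = 0.3113 + 0.5000
  = 0.8113 bits
H(S,T) = -[(9/32)·log₂(9/32) + (3/32)·log₂(3/32) + (15/32)·log₂(15/32) + (5/32)·log₂(5/32)]
  = 0.5147 + 0.3202 + 0.5124 + 0.4184
  = 1.7657 bits

I(S;T) = H(S) + H(T) - H(S,T)
  = 0.9544 + 0.8113 - 1.7657
  = 0.0000 bits

No. I(S;T) = 0.0000 bits, which is ≤ 0.25 bits.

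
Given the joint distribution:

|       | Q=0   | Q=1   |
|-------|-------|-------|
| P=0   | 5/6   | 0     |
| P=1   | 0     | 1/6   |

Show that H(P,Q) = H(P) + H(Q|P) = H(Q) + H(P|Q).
Marginal P(P) (row sums):
  P(P=0) = 5/6 + 0 = 5/6
  P(P=1) = 0 + 1/6 = 1/6
Marginal P(Q) (column sums):
  P(Q=0) = 5/6 + 0 = 5/6
  P(Q=1) = 0 + 1/6 = 1/6

Decomposition 1: H(P) + H(Q|P)
H(P) = -[(5/6)·log₂(5/6) + (1/6)·log₂(1/6)]
  = 0.2192 + 0.4308
  = 0.6500 bits
H(Q|P) = -Σ P(P,Q)·log₂ P(Q|P), where P(Q|P) = P(P,Q) / P(P)
  (cells with P(P,Q) = 0 contribute 0)
  (P=0,Q=0): P(Q|P) = (5/6)/(5/6) = 1;  -(5/6)·log₂(1) = 0.0000
  (P=1,Q=1): P(Q|P) = (1/6)/(1/6) = 1;  -(1/6)·log₂(1) = 0.0000
H(Q|P) = 0.0000 + 0.0000
  = 0.0000 bits
H(P) + H(Q|P) = 0.6500 + 0.0000 = 0.6500 bits

Decomposition 2: H(Q) + H(P|Q)
H(Q) = -[(5/6)·log₂(5/6) + (1/6)·log₂(1/6)]
  = 0.2192 + 0.4308
  = 0.6500 bits
H(P|Q) = -Σ P(P,Q)·log₂ P(P|Q), where P(P|Q) = P(P,Q) / P(Q)
  (cells with P(P,Q) = 0 contribute 0)
  (P=0,Q=0): P(P|Q) = (5/6)/(5/6) = 1;  -(5/6)·log₂(1) = 0.0000
  (P=1,Q=1): P(P|Q) = (1/6)/(1/6) = 1;  -(1/6)·log₂(1) = 0.0000
H(P|Q) = 0.0000 + 0.0000
  = 0.0000 bits
H(Q) + H(P|Q) = 0.6500 + 0.0000 = 0.6500 bits

Direct computation of the joint entropy:
H(P,Q) = -[(5/6)·log₂(5/6) + (1/6)·log₂(1/6)]
  = 0.2192 + 0.4308
  = 0.6500 bits

All three agree: H(P,Q) = 0.6500 bits ✓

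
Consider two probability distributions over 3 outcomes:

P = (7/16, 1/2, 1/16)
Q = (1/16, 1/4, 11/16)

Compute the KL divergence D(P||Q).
D(P||Q) = Σ P(i) log₂(P(i)/Q(i))
  i=0: (7/16) × log₂((7/16)/(1/16)) = (7/16) × log₂(7) = 1.2282
  i=1: (1/2) × log₂((1/2)/(1/4)) = (1/2) × log₂(2) = 0.5000
  i=2: (1/16) × log₂((1/16)/(11/16)) = (1/16) × log₂(1/11) = -0.2162
D(P||Q) = 1.2282 + 0.5000 - 0.2162
  = 1.5120 bits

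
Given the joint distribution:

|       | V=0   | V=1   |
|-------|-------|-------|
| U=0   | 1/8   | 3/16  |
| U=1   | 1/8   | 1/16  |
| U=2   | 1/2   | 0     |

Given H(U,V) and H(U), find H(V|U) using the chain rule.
From the chain rule: H(U,V) = H(U) + H(V|U)
Therefore: H(V|U) = H(U,V) - H(U)

H(U,V) = -[(1/8)·log₂(1/8) + (3/16)·log₂(3/16) + (1/8)·log₂(1/8) + (1/16)·log₂(1/16) + (1/2)·log₂(1/2)]
  = 0.3750 + 0.4528 + 0.3750 + 0.2500 + 0.5000
  = 1.9528 bits
Marginal P(U) (row sums):
  P(U=0) = 1/8 + 3/16 = 5/16
  P(U=1) = 1/8 + 1/16 = 3/16
  P(U=2) = 1/2 + 0 = 1/2
H(U) = -[(5/16)·log₂(5/16) + (3/16)·log₂(3/16) + (1/2)·log₂(1/2)]
  = 0.5244 + 0.4528 + 0.5000
  = 1.4772 bits

H(V|U) = 1.9528 - 1.4772 = 0.4756 bits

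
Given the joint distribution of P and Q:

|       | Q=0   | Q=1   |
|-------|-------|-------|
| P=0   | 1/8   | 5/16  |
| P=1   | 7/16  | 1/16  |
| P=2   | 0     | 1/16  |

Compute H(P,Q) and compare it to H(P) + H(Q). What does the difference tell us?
Marginal P(P) (row sums):
  P(P=0) = 1/8 + 5/16 = 7/16
  P(P=1) = 7/16 + 1/16 = 1/2
  P(P=2) = 0 + 1/16 = 1/16
Marginal P(Q) (column sums):
  P(Q=0) = 1/8 + 7/16 + 0 = 9/16
  P(Q=1) = 5/16 + 1/16 + 1/16 = 7/16

H(P,Q) = -[(1/8)·log₂(1/8) + (5/16)·log₂(5/16) + (7/16)·log₂(7/16) + (1/16)·log₂(1/16) + (1/16)·log₂(1/16)]
  = 0.3750 + 0.5244 + 0.5218 + 0.2500 + 0.2500
  = 1.9212 bits
H(P) = -[(7/16)·log₂(7/16) + (1/2)·log₂(1/2) + (1/16)·log₂(1/16)]
  = 0.5218 + 0.5000 + 0.2500
  = 1.2718 bits
H(Q) = -[(9/16)·log₂(9/16) + (7/16)·log₂(7/16)]
  = 0.4669 + 0.5218
  = 0.9887 bits

H(P) + H(Q) = 1.2718 + 0.9887 = 2.2605 bits
Difference: H(P) + H(Q) - H(P,Q) = 2.2605 - 1.9212 = 0.3393 bits = I(P;Q)

The difference is the mutual information; it is positive here, so P and Q are dependent (knowing one reduces uncertainty about the other by 0.3393 bits).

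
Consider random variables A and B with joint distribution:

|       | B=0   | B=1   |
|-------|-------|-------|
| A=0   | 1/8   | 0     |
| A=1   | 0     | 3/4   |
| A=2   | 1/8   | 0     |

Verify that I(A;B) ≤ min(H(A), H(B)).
Marginal P(A) (row sums):
  P(A=0) = 1/8 + 0 = 1/8
  P(A=1) = 0 + 3/4 = 3/4
  P(A=2) = 1/8 + 0 = 1/8
Marginal P(B) (column sums):
  P(B=0) = 1/8 + 0 + 1/8 = 1/4
  P(B=1) = 0 + 3/4 + 0 = 3/4

H(A) = -[(1/8)·log₂(1/8) + (3/4)·log₂(3/4) + (1/8)·log₂(1/8)]
  = 0.3750 + 0.3113 + 0.3750
  = 1.0613 bits
H(B) = -[(1/4)·log₂(1/4) + (3/4)·log₂(3/4)]
  = 0.5000 + 0.3113
  = 0.8113 bits
H(A,B) = -[(1/8)·log₂(1/8) + (3/4)·log₂(3/4) + (1/8)·log₂(1/8)]
  = 0.3750 + 0.3113 + 0.3750
  = 1.0613 bits

I(A;B) = H(A) + H(B) - H(A,B)
  = 1.0613 + 0.8113 - 1.0613
  = 0.8113 bits

min(H(A), H(B)) = min(1.0613, 0.8113) = 0.8113 bits
Since 0.8113 ≤ 0.8113, the bound is satisfied ✓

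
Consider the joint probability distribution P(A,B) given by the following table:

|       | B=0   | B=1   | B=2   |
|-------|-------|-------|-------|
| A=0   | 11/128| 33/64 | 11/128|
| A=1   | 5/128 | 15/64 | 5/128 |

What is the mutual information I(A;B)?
Marginal P(A) (row sums):
  P(A=0) = 11/128 + 33/64 + 11/128 = 11/16
  P(A=1) = 5/128 + 15/64 + 5/128 = 5/16
Marginal P(B) (column sums):
  P(B=0) = 11/128 + 5/128 = 1/8
  P(B=1) = 33/64 + 15/64 = 3/4
  P(B=2) = 11/128 + 5/128 = 1/8

H(A) = -[(11/16)·log₂(11/16) + (5/16)·log₂(5/16)]
  = 0.3716 + 0.5244
  = 0.8960 bits
H(B) = -[(1/8)·log₂(1/8) + (3/4)·log₂(3/4) + (1/8)·log₂(1/8)]
  = 0.3750 + 0.3113 + 0.3750
  = 1.0613 bits
H(A,B) = -[(11/128)·log₂(11/128) + (33/64)·log₂(33/64) + (11/128)·log₂(11/128) + (5/128)·log₂(5/128) + (15/64)·log₂(15/64) + (5/128)·log₂(5/128)]
  = 0.3043 + 0.4927 + 0.3043 + 0.1827 + 0.4906 + 0.1827
  = 1.9573 bits

I(A;B) = H(A) + H(B) - H(A,B)
  = 0.8960 + 1.0613 - 1.9573
  = 0.0000 bits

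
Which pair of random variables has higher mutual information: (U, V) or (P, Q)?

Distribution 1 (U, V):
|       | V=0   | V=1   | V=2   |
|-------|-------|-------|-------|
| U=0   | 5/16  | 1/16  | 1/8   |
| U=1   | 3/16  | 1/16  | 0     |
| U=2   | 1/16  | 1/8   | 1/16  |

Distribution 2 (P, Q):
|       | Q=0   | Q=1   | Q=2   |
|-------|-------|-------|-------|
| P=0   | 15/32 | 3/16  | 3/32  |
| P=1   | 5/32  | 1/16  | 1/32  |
Distribution 1 (U, V):
Marginal P(U) (row sums):
  P(U=0) = 5/16 + 1/16 + 1/8 = 1/2
  P(U=1) = 3/16 + 1/16 + 0 = 1/4
  P(U=2) = 1/16 + 1/8 + 1/16 = 1/4
Marginal P(V) (column sums):
  P(V=0) = 5/16 + 3/16 + 1/16 = 9/16
  P(V=1) = 1/16 + 1/16 + 1/8 = 1/4
  P(V=2) = 1/8 + 0 + 1/16 = 3/16

H(U) = -[(1/2)·log₂(1/2) + (1/4)·log₂(1/4) + (1/4)·log₂(1/4)]
  = 0.5000 + 0.5000 + 0.5000
  = 1.5000 bits
H(V) = -[(9/16)·log₂(9/16) + (1/4)·log₂(1/4) + (3/16)·log₂(3/16)]
  = 0.4669 + 0.5000 + 0.4528
  = 1.4197 bits
H(U,V) = -[(5/16)·log₂(5/16) + (1/16)·log₂(1/16) + (1/8)·log₂(1/8) + (3/16)·log₂(3/16) + (1/16)·log₂(1/16) + (1/16)·log₂(1/16) + (1/8)·log₂(1/8) + (1/16)·log₂(1/16)]
  = 0.5244 + 0.2500 + 0.3750 + 0.4528 + 0.2500 + 0.2500 + 0.3750 + 0.2500
  = 2.7272 bits

I(U;V) = H(U) + H(V) - H(U,V)
  = 1.5000 + 1.4197 - 2.7272
  = 0.1925 bits

Distribution 2 (P, Q):
Marginal P(P) (row sums):
  P(P=0) = 15/32 + 3/16 + 3/32 = 3/4
  P(P=1) = 5/32 + 1/16 + 1/32 = 1/4
Marginal P(Q) (column sums):
  P(Q=0) = 15/32 + 5/32 = 5/8
  P(Q=1) = 3/16 + 1/16 = 1/4
  P(Q=2) = 3/32 + 1/32 = 1/8

H(P) = -[(3/4)·log₂(3/4) + (1/4)·log₂(1/4)]
  = 0.3113 + 0.5000
  = 0.8113 bits
H(Q) = -[(5/8)·log₂(5/8) + (1/4)·log₂(1/4) + (1/8)·log₂(1/8)]
  = 0.4238 + 0.5000 + 0.3750
  = 1.2988 bits
H(P,Q) = -[(15/32)·log₂(15/32) + (3/16)·log₂(3/16) + (3/32)·log₂(3/32) + (5/32)·log₂(5/32) + (1/16)·log₂(1/16) + (1/32)·log₂(1/32)]
  = 0.5124 + 0.4528 + 0.3202 + 0.4184 + 0.2500 + 0.1563
  = 2.1101 bits

I(P;Q) = H(P) + H(Q) - H(P,Q)
  = 0.8113 + 1.2988 - 2.1101
  = 0.0000 bits

I(U;V) = 0.1925 bits > I(P;Q) = 0.0000 bits, so (U, V) has the higher mutual information (stronger dependence).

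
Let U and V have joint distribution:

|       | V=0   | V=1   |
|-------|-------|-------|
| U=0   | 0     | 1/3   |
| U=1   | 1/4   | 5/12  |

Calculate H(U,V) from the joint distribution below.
H(U,V) = -Σ P(U,V) log₂ P(U,V), summed over the non-zero cells:
H(U,V) = -[(1/3)·log₂(1/3) + (1/4)·log₂(1/4) + (5/12)·log₂(5/12)]
  = 0.5283 + 0.5000 + 0.5263
  = 1.5546 bits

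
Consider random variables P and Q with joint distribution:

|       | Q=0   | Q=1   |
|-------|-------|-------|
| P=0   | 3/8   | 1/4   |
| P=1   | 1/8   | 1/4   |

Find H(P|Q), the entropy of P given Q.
Marginal P(Q) (column sums):
  P(Q=0) = 3/8 + 1/8 = 1/2
  P(Q=1) = 1/4 + 1/4 = 1/2

H(P|Q) = -Σ P(P,Q)·log₂ P(P|Q), where P(P|Q) = P(P,Q) / P(Q)
  (P=0,Q=0): P(P|Q) = (3/8)/(1/2) = 3/4;  -(3/8)·log₂(3/4) = 0.1556
  (P=0,Q=1): P(P|Q) = (1/4)/(1/2) = 1/2;  -(1/4)·log₂(1/2) = 0.2500
  (P=1,Q=0): P(P|Q) = (1/8)/(1/2) = 1/4;  -(1/8)·log₂(1/4) = 0.2500
  (P=1,Q=1): P(P|Q) = (1/4)/(1/2) = 1/2;  -(1/4)·log₂(1/2) = 0.2500
H(P|Q) = 0.1556 + 0.2500 + 0.2500 + 0.2500
  = 0.9056 bits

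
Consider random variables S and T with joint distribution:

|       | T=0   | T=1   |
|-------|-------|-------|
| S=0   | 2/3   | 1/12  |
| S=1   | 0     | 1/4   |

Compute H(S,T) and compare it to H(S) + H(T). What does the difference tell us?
Marginal P(S) (row sums):
  P(S=0) = 2/3 + 1/12 = 3/4
  P(S=1) = 0 + 1/4 = 1/4
Marginal P(T) (column sums):
  P(T=0) = 2/3 + 0 = 2/3
  P(T=1) = 1/12 + 1/4 = 1/3

H(S,T) = -[(2/3)·log₂(2/3) + (1/12)·log₂(1/12) + (1/4)·log₂(1/4)]
  = 0.3900 + 0.2987 + 0.5000
  = 1.1887 bits
H(S) = -[(3/4)·log₂(3/4) + (1/4)·log₂(1/4)]
  = 0.3113 + 0.5000
  = 0.8113 bits
H(T) = -[(2/3)·log₂(2/3) + (1/3)·log₂(1/3)]
  = 0.3900 + 0.5283
  = 0.9183 bits

H(S) + H(T) = 0.8113 + 0.9183 = 1.7296 bits
Difference: H(S) + H(T) - H(S,T) = 1.7296 - 1.1887 = 0.5409 bits = I(S;T)

The difference is the mutual information; it is positive here, so S and T are dependent (knowing one reduces uncertainty about the other by 0.5409 bits).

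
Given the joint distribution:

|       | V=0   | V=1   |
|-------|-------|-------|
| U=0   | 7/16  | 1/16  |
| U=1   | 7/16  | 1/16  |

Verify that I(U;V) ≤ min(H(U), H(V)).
Marginal P(U) (row sums):
  P(U=0) = 7/16 + 1/16 = 1/2
  P(U=1) = 7/16 + 1/16 = 1/2
Marginal P(V) (column sums):
  P(V=0) = 7/16 + 7/16 = 7/8
  P(V=1) = 1/16 + 1/16 = 1/8

H(U) = -[(1/2)·log₂(1/2) + (1/2)·log₂(1/2)]
  = 0.5000 + 0.5000
  = 1.0000 bits
H(V) = -[(7/8)·log₂(7/8) + (1/8)·log₂(1/8)]
  = 0.1686 + 0.3750
  = 0.5436 bits
H(U,V) = -[(7/16)·log₂(7/16) + (1/16)·log₂(1/16) + (7/16)·log₂(7/16) + (1/16)·log₂(1/16)]
  = 0.5218 + 0.2500 + 0.5218 + 0.2500
  = 1.5436 bits

I(U;V) = H(U) + H(V) - H(U,V)
  = 1.0000 + 0.5436 - 1.5436
  = 0.0000 bits

min(H(U), H(V)) = min(1.0000, 0.5436) = 0.5436 bits
Since 0.0000 ≤ 0.5436, the bound is satisfied ✓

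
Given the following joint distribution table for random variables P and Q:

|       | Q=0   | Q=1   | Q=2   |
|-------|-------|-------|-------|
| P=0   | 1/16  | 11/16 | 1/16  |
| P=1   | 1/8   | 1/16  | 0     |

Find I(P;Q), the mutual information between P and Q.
Marginal P(P) (row sums):
  P(P=0) = 1/16 + 11/16 + 1/16 = 13/16
  P(P=1) = 1/8 + 1/16 + 0 = 3/16
Marginal P(Q) (column sums):
  P(Q=0) = 1/16 + 1/8 = 3/16
  P(Q=1) = 11/16 + 1/16 = 3/4
  P(Q=2) = 1/16 + 0 = 1/16

H(P) = -[(13/16)·log₂(13/16) + (3/16)·log₂(3/16)]
  = 0.2434 + 0.4528
  = 0.6962 bits
H(Q) = -[(3/16)·log₂(3/16) + (3/4)·log₂(3/4) + (1/16)·log₂(1/16)]
  = 0.4528 + 0.3113 + 0.2500
  = 1.0141 bits
H(P,Q) = -[(1/16)·log₂(1/16) + (11/16)·log₂(11/16) + (1/16)·log₂(1/16) + (1/8)·log₂(1/8) + (1/16)·log₂(1/16)]
  = 0.2500 + 0.3716 + 0.2500 + 0.3750 + 0.2500
  = 1.4966 bits

I(P;Q) = H(P) + H(Q) - H(P,Q)
  = 0.6962 + 1.0141 - 1.4966
  = 0.2137 bits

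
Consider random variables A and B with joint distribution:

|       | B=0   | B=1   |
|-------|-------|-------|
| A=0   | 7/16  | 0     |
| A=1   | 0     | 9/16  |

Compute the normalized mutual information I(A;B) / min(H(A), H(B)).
Marginal P(A) (row sums):
  P(A=0) = 7/16 + 0 = 7/16
  P(A=1) = 0 + 9/16 = 9/16
Marginal P(B) (column sums):
  P(B=0) = 7/16 + 0 = 7/16
  P(B=1) = 0 + 9/16 = 9/16

H(A) = -[(7/16)·log₂(7/16) + (9/16)·log₂(9/16)]
  = 0.5218 + 0.4669
  = 0.9887 bits
H(B) = -[(7/16)·log₂(7/16) + (9/16)·log₂(9/16)]
  = 0.5218 + 0.4669
  = 0.9887 bits
H(A,B) = -[(7/16)·log₂(7/16) + (9/16)·log₂(9/16)]
  = 0.5218 + 0.4669
  = 0.9887 bits

I(A;B) = H(A) + H(B) - H(A,B)
  = 0.9887 + 0.9887 - 0.9887
  = 0.9887 bits

min(H(A), H(B)) = min(0.9887, 0.9887) = 0.9887 bits
Normalized MI = 0.9887 / 0.9887 = 1.0000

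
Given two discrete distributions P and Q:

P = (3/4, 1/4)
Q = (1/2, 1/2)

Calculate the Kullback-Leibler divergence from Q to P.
D(P||Q) = Σ P(i) log₂(P(i)/Q(i))
  i=0: (3/4) × log₂((3/4)/(1/2)) = (3/4) × log₂(3/2) = 0.4387
  i=1: (1/4) × log₂((1/4)/(1/2)) = (1/4) × log₂(1/2) = -0.2500
D(P||Q) = 0.4387 - 0.2500
  = 0.1887 bits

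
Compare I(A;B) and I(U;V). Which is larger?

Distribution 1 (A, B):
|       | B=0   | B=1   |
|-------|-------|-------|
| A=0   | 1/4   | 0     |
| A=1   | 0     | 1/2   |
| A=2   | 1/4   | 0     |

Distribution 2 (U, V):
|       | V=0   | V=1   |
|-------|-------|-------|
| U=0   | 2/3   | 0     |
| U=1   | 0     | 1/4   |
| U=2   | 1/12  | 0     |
Distribution 1 (A, B):
Marginal P(A) (row sums):
  P(A=0) = 1/4 + 0 = 1/4
  P(A=1) = 0 + 1/2 = 1/2
  P(A=2) = 1/4 + 0 = 1/4
Marginal P(B) (column sums):
  P(B=0) = 1/4 + 0 + 1/4 = 1/2
  P(B=1) = 0 + 1/2 + 0 = 1/2

H(A) = -[(1/4)·log₂(1/4) + (1/2)·log₂(1/2) + (1/4)·log₂(1/4)]
  = 0.5000 + 0.5000 + 0.5000
  = 1.5000 bits
H(B) = -[(1/2)·log₂(1/2) + (1/2)·log₂(1/2)]
  = 0.5000 + 0.5000
  = 1.0000 bits
H(A,B) = -[(1/4)·log₂(1/4) + (1/2)·log₂(1/2) + (1/4)·log₂(1/4)]
  = 0.5000 + 0.5000 + 0.5000
  = 1.5000 bits

I(A;B) = H(A) + H(B) - H(A,B)
  = 1.5000 + 1.0000 - 1.5000
  = 1.0000 bits

Distribution 2 (U, V):
Marginal P(U) (row sums):
  P(U=0) = 2/3 + 0 = 2/3
  P(U=1) = 0 + 1/4 = 1/4
  P(U=2) = 1/12 + 0 = 1/12
Marginal P(V) (column sums):
  P(V=0) = 2/3 + 0 + 1/12 = 3/4
  P(V=1) = 0 + 1/4 + 0 = 1/4

H(U) = -[(2/3)·log₂(2/3) + (1/4)·log₂(1/4) + (1/12)·log₂(1/12)]
  = 0.3900 + 0.5000 + 0.2987
  = 1.1887 bits
H(V) = -[(3/4)·log₂(3/4) + (1/4)·log₂(1/4)]
  = 0.3113 + 0.5000
  = 0.8113 bits
H(U,V) = -[(2/3)·log₂(2/3) + (1/4)·log₂(1/4) + (1/12)·log₂(1/12)]
  = 0.3900 + 0.5000 + 0.2987
  = 1.1887 bits

I(U;V) = H(U) + H(V) - H(U,V)
  = 1.1887 + 0.8113 - 1.1887
  = 0.8113 bits

I(A;B) = 1.0000 bits > I(U;V) = 0.8113 bits, so (A, B) has the higher mutual information (stronger dependence).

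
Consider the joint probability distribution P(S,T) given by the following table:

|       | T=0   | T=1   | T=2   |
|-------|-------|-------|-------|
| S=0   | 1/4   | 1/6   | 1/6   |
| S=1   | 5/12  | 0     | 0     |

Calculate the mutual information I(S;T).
Marginal P(S) (row sums):
  P(S=0) = 1/4 + 1/6 + 1/6 = 7/12
  P(S=1) = 5/12 + 0 + 0 = 5/12
Marginal P(T) (column sums):
  P(T=0) = 1/4 + 5/12 = 2/3
  P(T=1) = 1/6 + 0 = 1/6
  P(T=2) = 1/6 + 0 = 1/6

H(S) = -[(7/12)·log₂(7/12) + (5/12)·log₂(5/12)]
  = 0.4536 + 0.5263
  = 0.9799 bits
H(T) = -[(2/3)·log₂(2/3) + (1/6)·log₂(1/6) + (1/6)·log₂(1/6)]
  = 0.3900 + 0.4308 + 0.4308
  = 1.2516 bits
H(S,T) = -[(1/4)·log₂(1/4) + (1/6)·log₂(1/6) + (1/6)·log₂(1/6) + (5/12)·log₂(5/12)]
  = 0.5000 + 0.4308 + 0.4308 + 0.5263
  = 1.8879 bits

I(S;T) = H(S) + H(T) - H(S,T)
  = 0.9799 + 1.2516 - 1.8879
  = 0.3436 bits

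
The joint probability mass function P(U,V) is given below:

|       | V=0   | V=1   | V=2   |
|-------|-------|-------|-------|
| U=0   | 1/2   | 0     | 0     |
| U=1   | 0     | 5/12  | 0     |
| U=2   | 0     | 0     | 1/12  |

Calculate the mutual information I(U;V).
Marginal P(U) (row sums):
  P(U=0) = 1/2 + 0 + 0 = 1/2
  P(U=1) = 0 + 5/12 + 0 = 5/12
  P(U=2) = 0 + 0 + 1/12 = 1/12
Marginal P(V) (column sums):
  P(V=0) = 1/2 + 0 + 0 = 1/2
  P(V=1) = 0 + 5/12 + 0 = 5/12
  P(V=2) = 0 + 0 + 1/12 = 1/12

H(U) = -[(1/2)·log₂(1/2) + (5/12)·log₂(5/12) + (1/12)·log₂(1/12)]
  = 0.5000 + 0.5263 + 0.2987
  = 1.3250 bits
H(V) = -[(1/2)·log₂(1/2) + (5/12)·log₂(5/12) + (1/12)·log₂(1/12)]
  = 0.5000 + 0.5263 + 0.2987
  = 1.3250 bits
H(U,V) = -[(1/2)·log₂(1/2) + (5/12)·log₂(5/12) + (1/12)·log₂(1/12)]
  = 0.5000 + 0.5263 + 0.2987
  = 1.3250 bits

I(U;V) = H(U) + H(V) - H(U,V)
  = 1.3250 + 1.3250 - 1.3250
  = 1.3250 bits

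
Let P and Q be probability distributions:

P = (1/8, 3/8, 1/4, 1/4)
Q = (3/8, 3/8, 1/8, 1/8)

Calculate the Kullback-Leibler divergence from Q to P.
D(P||Q) = Σ P(i) log₂(P(i)/Q(i))
  i=0: (1/8) × log₂((1/8)/(3/8)) = (1/8) × log₂(1/3) = -0.1981
  i=1: (3/8) × log₂((3/8)/(3/8)) = (3/8) × log₂(1) = 0.0000
  i=2: (1/4) × log₂((1/4)/(1/8)) = (1/4) × log₂(2) = 0.2500
  i=3: (1/4) × log₂((1/4)/(1/8)) = (1/4) × log₂(2) = 0.2500
D(P||Q) = -0.1981 + 0.0000 + 0.2500 + 0.2500
  = 0.3019 bits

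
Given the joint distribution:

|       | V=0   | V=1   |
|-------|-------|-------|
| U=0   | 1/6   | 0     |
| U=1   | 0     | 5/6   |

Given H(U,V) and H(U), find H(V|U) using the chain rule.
From the chain rule: H(U,V) = H(U) + H(V|U)
Therefore: H(V|U) = H(U,V) - H(U)

H(U,V) = -[(1/6)·log₂(1/6) + (5/6)·log₂(5/6)]
  = 0.4308 + 0.2192
  = 0.6500 bits
Marginal P(U) (row sums):
  P(U=0) = 1/6 + 0 = 1/6
  P(U=1) = 0 + 5/6 = 5/6
H(U) = -[(1/6)·log₂(1/6) + (5/6)·log₂(5/6)]
  = 0.4308 + 0.2192
  = 0.6500 bits

H(V|U) = 0.6500 - 0.6500 = 0.0000 bits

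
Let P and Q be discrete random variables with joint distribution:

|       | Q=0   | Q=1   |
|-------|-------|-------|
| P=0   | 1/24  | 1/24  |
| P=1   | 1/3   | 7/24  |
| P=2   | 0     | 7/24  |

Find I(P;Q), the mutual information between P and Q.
Marginal P(P) (row sums):
  P(P=0) = 1/24 + 1/24 = 1/12
  P(P=1) = 1/3 + 7/24 = 5/8
  P(P=2) = 0 + 7/24 = 7/24
Marginal P(Q) (column sums):
  P(Q=0) = 1/24 + 1/3 + 0 = 3/8
  P(Q=1) = 1/24 + 7/24 + 7/24 = 5/8

H(P) = -[(1/12)·log₂(1/12) + (5/8)·log₂(5/8) + (7/24)·log₂(7/24)]
  = 0.2987 + 0.4238 + 0.5185
  = 1.2410 bits
H(Q) = -[(3/8)·log₂(3/8) + (5/8)·log₂(5/8)]
  = 0.5306 + 0.4238
  = 0.9544 bits
H(P,Q) = -[(1/24)·log₂(1/24) + (1/24)·log₂(1/24) + (1/3)·log₂(1/3) + (7/24)·log₂(7/24) + (7/24)·log₂(7/24)]
  = 0.1910 + 0.1910 + 0.5283 + 0.5185 + 0.5185
  = 1.9473 bits

I(P;Q) = H(P) + H(Q) - H(P,Q)
  = 1.2410 + 0.9544 - 1.9473
  = 0.2481 bits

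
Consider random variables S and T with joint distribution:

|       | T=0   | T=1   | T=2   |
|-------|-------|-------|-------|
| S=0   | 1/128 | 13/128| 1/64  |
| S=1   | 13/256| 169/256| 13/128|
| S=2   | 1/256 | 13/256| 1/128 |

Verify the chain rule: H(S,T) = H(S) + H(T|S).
Left side:
H(S,T) = -[(1/128)·log₂(1/128) + (13/128)·log₂(13/128) + (1/64)·log₂(1/64) + (13/256)·log₂(13/256) + (169/256)·log₂(169/256) + (13/128)·log₂(13/128) + (1/256)·log₂(1/256) + (13/256)·log₂(13/256) + (1/128)·log₂(1/128)]
  = 0.0547 + 0.3351 + 0.0938 + 0.2183 + 0.3955 + 0.3351 + 0.0313 + 0.2183 + 0.0547
  = 1.7368 bits

Right side:
Marginal P(S) (row sums):
  P(S=0) = 1/128 + 13/128 + 1/64 = 1/8
  P(S=1) = 13/256 + 169/256 + 13/128 = 13/16
  P(S=2) = 1/256 + 13/256 + 1/128 = 1/16
H(S) = -[(1/8)·log₂(1/8) + (13/16)·log₂(13/16) + (1/16)·log₂(1/16)]
  = 0.3750 + 0.2434 + 0.2500
  = 0.8684 bits
H(T|S) = -Σ P(S,T)·log₂ P(T|S), where P(T|S) = P(S,T) / P(S)
  (S=0,T=0): P(T|S) = (1/128)/(1/8) = 1/16;  -(1/128)·log₂(1/16) = 0.0313
  (S=0,T=1): P(T|S) = (13/128)/(1/8) = 13/16;  -(13/128)·log₂(13/16) = 0.0304
  (S=0,T=2): P(T|S) = (1/64)/(1/8) = 1/8;  -(1/64)·log₂(1/8) = 0.0469
  (S=1,T=0): P(T|S) = (13/256)/(13/16) = 1/16;  -(13/256)·log₂(1/16) = 0.2031
  (S=1,T=1): P(T|S) = (169/256)/(13/16) = 13/16;  -(169/256)·log₂(13/16) = 0.1978
  (S=1,T=2): P(T|S) = (13/128)/(13/16) = 1/8;  -(13/128)·log₂(1/8) = 0.3047
  (S=2,T=0): P(T|S) = (1/256)/(1/16) = 1/16;  -(1/256)·log₂(1/16) = 0.0156
  (S=2,T=1): P(T|S) = (13/256)/(1/16) = 13/16;  -(13/256)·log₂(13/16) = 0.0152
  (S=2,T=2): P(T|S) = (1/128)/(1/16) = 1/8;  -(1/128)·log₂(1/8) = 0.0234
H(T|S) = 0.0313 + 0.0304 + 0.0469 + 0.2031 + 0.1978 + 0.3047 + 0.0156 + 0.0152 + 0.0234
  = 0.8684 bits
H(S) + H(T|S) = 0.8684 + 0.8684 = 1.7368 bits

Both sides equal 1.7368 bits, so the chain rule holds ✓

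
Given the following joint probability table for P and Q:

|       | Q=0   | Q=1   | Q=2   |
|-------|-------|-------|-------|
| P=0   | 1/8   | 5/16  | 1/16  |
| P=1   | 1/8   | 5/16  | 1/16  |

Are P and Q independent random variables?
Marginal P(P) (row sums):
  P(P=0) = 1/8 + 5/16 + 1/16 = 1/2
  P(P=1) = 1/8 + 5/16 + 1/16 = 1/2
Marginal P(Q) (column sums):
  P(Q=0) = 1/8 + 1/8 = 1/4
  P(Q=1) = 5/16 + 5/16 = 5/8
  P(Q=2) = 1/16 + 1/16 = 1/8

P and Q are independent iff P(P=i,Q=j) = P(P=i)·P(Q=j) for every cell.
  P(P=0)·P(Q=0) = 1/2 × 1/4 = 1/8 = P(P=0,Q=0) ✓
  P(P=0)·P(Q=1) = 1/2 × 5/8 = 5/16 = P(P=0,Q=1) ✓
  P(P=0)·P(Q=2) = 1/2 × 1/8 = 1/16 = P(P=0,Q=2) ✓
  P(P=1)·P(Q=0) = 1/2 × 1/4 = 1/8 = P(P=1,Q=0) ✓
  P(P=1)·P(Q=1) = 1/2 × 5/8 = 5/16 = P(P=1,Q=1) ✓
  P(P=1)·P(Q=2) = 1/2 × 1/8 = 1/16 = P(P=1,Q=2) ✓

Yes, P and Q are independent: every cell factors, so I(P;Q) = 0 bits.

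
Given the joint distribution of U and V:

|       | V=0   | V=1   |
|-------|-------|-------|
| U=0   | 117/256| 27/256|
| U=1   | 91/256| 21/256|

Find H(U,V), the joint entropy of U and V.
H(U,V) = -Σ P(U,V) log₂ P(U,V), summed over the non-zero cells:
H(U,V) = -[(117/256)·log₂(117/256) + (27/256)·log₂(27/256) + (91/256)·log₂(91/256) + (21/256)·log₂(21/256)]
  = 0.5163 + 0.3423 + 0.5304 + 0.2959
  = 1.6849 bits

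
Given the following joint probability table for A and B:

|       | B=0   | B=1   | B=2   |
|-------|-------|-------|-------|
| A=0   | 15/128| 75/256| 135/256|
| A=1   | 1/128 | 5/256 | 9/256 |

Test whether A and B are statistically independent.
Marginal P(A) (row sums):
  P(A=0) = 15/128 + 75/256 + 135/256 = 15/16
  P(A=1) = 1/128 + 5/256 + 9/256 = 1/16
Marginal P(B) (column sums):
  P(B=0) = 15/128 + 1/128 = 1/8
  P(B=1) = 75/256 + 5/256 = 5/16
  P(B=2) = 135/256 + 9/256 = 9/16

A and B are independent iff P(A=i,B=j) = P(A=i)·P(B=j) for every cell.
  P(A=0)·P(B=0) = 15/16 × 1/8 = 15/128 = P(A=0,B=0) ✓
  P(A=0)·P(B=1) = 15/16 × 5/16 = 75/256 = P(A=0,B=1) ✓
  P(A=0)·P(B=2) = 15/16 × 9/16 = 135/256 = P(A=0,B=2) ✓
  P(A=1)·P(B=0) = 1/16 × 1/8 = 1/128 = P(A=1,B=0) ✓
  P(A=1)·P(B=1) = 1/16 × 5/16 = 5/256 = P(A=1,B=1) ✓
  P(A=1)·P(B=2) = 1/16 × 9/16 = 9/256 = P(A=1,B=2) ✓

Yes, A and B are independent: every cell factors, so I(A;B) = 0 bits.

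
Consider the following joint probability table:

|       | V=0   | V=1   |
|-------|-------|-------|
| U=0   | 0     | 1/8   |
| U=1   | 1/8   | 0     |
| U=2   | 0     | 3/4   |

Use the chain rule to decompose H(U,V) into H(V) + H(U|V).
By the chain rule: H(U,V) = H(V) + H(U|V)

Marginal P(V) (column sums):
  P(V=0) = 0 + 1/8 + 0 = 1/8
  P(V=1) = 1/8 + 0 + 3/4 = 7/8
H(V) = -[(1/8)·log₂(1/8) + (7/8)·log₂(7/8)]
  = 0.3750 + 0.1686
  = 0.5436 bits
H(U|V) = -Σ P(U,V)·log₂ P(U|V), where P(U|V) = P(U,V) / P(V)
  (cells with P(U,V) = 0 contribute 0)
  (U=0,V=1): P(U|V) = (1/8)/(7/8) = 1/7;  -(1/8)·log₂(1/7) = 0.3509
  (U=1,V=0): P(U|V) = (1/8)/(1/8) = 1;  -(1/8)·log₂(1) = 0.0000
  (U=2,V=1): P(U|V) = (3/4)/(7/8) = 6/7;  -(3/4)·log₂(6/7) = 0.1668
H(U|V) = 0.3509 + 0.0000 + 0.1668
  = 0.5177 bits

H(U,V) = H(V) + H(U|V) = 0.5436 + 0.5177 = 1.0613 bits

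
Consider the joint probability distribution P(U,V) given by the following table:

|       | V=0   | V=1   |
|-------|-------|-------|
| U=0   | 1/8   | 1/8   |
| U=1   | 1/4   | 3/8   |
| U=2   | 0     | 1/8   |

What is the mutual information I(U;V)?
Marginal P(U) (row sums):
  P(U=0) = 1/8 + 1/8 = 1/4
  P(U=1) = 1/4 + 3/8 = 5/8
  P(U=2) = 0 + 1/8 = 1/8
Marginal P(V) (column sums):
  P(V=0) = 1/8 + 1/4 + 0 = 3/8
  P(V=1) = 1/8 + 3/8 + 1/8 = 5/8

H(U) = -[(1/4)·log₂(1/4) + (5/8)·log₂(5/8) + (1/8)·log₂(1/8)]
  = 0.5000 + 0.4238 + 0.3750
  = 1.2988 bits
H(V) = -[(3/8)·log₂(3/8) + (5/8)·log₂(5/8)]
  = 0.5306 + 0.4238
  = 0.9544 bits
H(U,V) = -[(1/8)·log₂(1/8) + (1/8)·log₂(1/8) + (1/4)·log₂(1/4) + (3/8)·log₂(3/8) + (1/8)·log₂(1/8)]
  = 0.3750 + 0.3750 + 0.5000 + 0.5306 + 0.3750
  = 2.1556 bits

I(U;V) = H(U) + H(V) - H(U,V)
  = 1.2988 + 0.9544 - 2.1556
  = 0.0976 bits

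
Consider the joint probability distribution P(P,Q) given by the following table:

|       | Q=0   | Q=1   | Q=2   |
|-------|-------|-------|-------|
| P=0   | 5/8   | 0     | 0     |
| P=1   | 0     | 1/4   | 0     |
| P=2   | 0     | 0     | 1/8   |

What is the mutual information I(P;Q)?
Marginal P(P) (row sums):
  P(P=0) = 5/8 + 0 + 0 = 5/8
  P(P=1) = 0 + 1/4 + 0 = 1/4
  P(P=2) = 0 + 0 + 1/8 = 1/8
Marginal P(Q) (column sums):
  P(Q=0) = 5/8 + 0 + 0 = 5/8
  P(Q=1) = 0 + 1/4 + 0 = 1/4
  P(Q=2) = 0 + 0 + 1/8 = 1/8

H(P) = -[(5/8)·log₂(5/8) + (1/4)·log₂(1/4) + (1/8)·log₂(1/8)]
  = 0.4238 + 0.5000 + 0.3750
  = 1.2988 bits
H(Q) = -[(5/8)·log₂(5/8) + (1/4)·log₂(1/4) + (1/8)·log₂(1/8)]
  = 0.4238 + 0.5000 + 0.3750
  = 1.2988 bits
H(P,Q) = -[(5/8)·log₂(5/8) + (1/4)·log₂(1/4) + (1/8)·log₂(1/8)]
  = 0.4238 + 0.5000 + 0.3750
  = 1.2988 bits

I(P;Q) = H(P) + H(Q) - H(P,Q)
  = 1.2988 + 1.2988 - 1.2988
  = 1.2988 bits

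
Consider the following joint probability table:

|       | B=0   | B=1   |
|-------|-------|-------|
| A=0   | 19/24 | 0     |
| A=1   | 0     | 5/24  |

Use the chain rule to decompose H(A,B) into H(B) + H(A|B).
By the chain rule: H(A,B) = H(B) + H(A|B)

Marginal P(B) (column sums):
  P(B=0) = 19/24 + 0 = 19/24
  P(B=1) = 0 + 5/24 = 5/24
H(B) = -[(19/24)·log₂(19/24) + (5/24)·log₂(5/24)]
  = 0.2668 + 0.4715
  = 0.7383 bits
H(A|B) = -Σ P(A,B)·log₂ P(A|B), where P(A|B) = P(A,B) / P(B)
  (cells with P(A,B) = 0 contribute 0)
  (A=0,B=0): P(A|B) = (19/24)/(19/24) = 1;  -(19/24)·log₂(1) = 0.0000
  (A=1,B=1): P(A|B) = (5/24)/(5/24) = 1;  -(5/24)·log₂(1) = 0.0000
H(A|B) = 0.0000 + 0.0000
  = 0.0000 bits

H(A,B) = H(B) + H(A|B) = 0.7383 + 0.0000 = 0.7383 bits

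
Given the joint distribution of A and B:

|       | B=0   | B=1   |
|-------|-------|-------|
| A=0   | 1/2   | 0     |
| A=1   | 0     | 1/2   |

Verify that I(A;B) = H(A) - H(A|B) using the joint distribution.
Left side, from I(A;B) = H(A) + H(B) - H(A,B):
Marginal P(A) (row sums):
  P(A=0) = 1/2 + 0 = 1/2
  P(A=1) = 0 + 1/2 = 1/2
Marginal P(B) (column sums):
  P(B=0) = 1/2 + 0 = 1/2
  P(B=1) = 0 + 1/2 = 1/2

H(A) = -[(1/2)·log₂(1/2) + (1/2)·log₂(1/2)]
  = 0.5000 + 0.5000
  = 1.0000 bits
H(B) = -[(1/2)·log₂(1/2) + (1/2)·log₂(1/2)]
  = 0.5000 + 0.5000
  = 1.0000 bits
H(A,B) = -[(1/2)·log₂(1/2) + (1/2)·log₂(1/2)]
  = 0.5000 + 0.5000
  = 1.0000 bits

I(A;B) = H(A) + H(B) - H(A,B)
  = 1.0000 + 1.0000 - 1.0000
  = 1.0000 bits

Right side, with H(A|B) computed directly from the conditional probabilities:
H(A|B) = -Σ P(A,B)·log₂ P(A|B), where P(A|B) = P(A,B) / P(B)
  (cells with P(A,B) = 0 contribute 0)
  (A=0,B=0): P(A|B) = (1/2)/(1/2) = 1;  -(1/2)·log₂(1) = 0.0000
  (A=1,B=1): P(A|B) = (1/2)/(1/2) = 1;  -(1/2)·log₂(1) = 0.0000
H(A|B) = 0.0000 + 0.0000
  = 0.0000 bits
H(A) - H(A|B) = 1.0000 - 0.0000 = 1.0000 bits

Both sides equal 1.0000 bits, so I(A;B) = H(A) - H(A|B) ✓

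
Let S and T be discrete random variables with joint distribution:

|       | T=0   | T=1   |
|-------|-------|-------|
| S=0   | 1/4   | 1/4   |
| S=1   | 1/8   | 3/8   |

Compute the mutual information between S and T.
Marginal P(S) (row sums):
  P(S=0) = 1/4 + 1/4 = 1/2
  P(S=1) = 1/8 + 3/8 = 1/2
Marginal P(T) (column sums):
  P(T=0) = 1/4 + 1/8 = 3/8
  P(T=1) = 1/4 + 3/8 = 5/8

H(S) = -[(1/2)·log₂(1/2) + (1/2)·log₂(1/2)]
  = 0.5000 + 0.5000
  = 1.0000 bits
H(T) = -[(3/8)·log₂(3/8) + (5/8)·log₂(5/8)]
  = 0.5306 + 0.4238
  = 0.9544 bits
H(S,T) = -[(1/4)·log₂(1/4) + (1/4)·log₂(1/4) + (1/8)·log₂(1/8) + (3/8)·log₂(3/8)]
  = 0.5000 + 0.5000 + 0.3750 + 0.5306
  = 1.9056 bits

I(S;T) = H(S) + H(T) - H(S,T)
  = 1.0000 + 0.9544 - 1.9056
  = 0.0488 bits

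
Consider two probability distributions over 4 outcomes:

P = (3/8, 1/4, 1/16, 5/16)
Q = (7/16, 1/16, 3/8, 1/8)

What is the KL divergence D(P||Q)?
D(P||Q) = Σ P(i) log₂(P(i)/Q(i))
  i=0: (3/8) × log₂((3/8)/(7/16)) = (3/8) × log₂(6/7) = -0.0834
  i=1: (1/4) × log₂((1/4)/(1/16)) = (1/4) × log₂(4) = 0.5000
  i=2: (1/16) × log₂((1/16)/(3/8)) = (1/16) × log₂(1/6) = -0.1616
  i=3: (5/16) × log₂((5/16)/(1/8)) = (5/16) × log₂(5/2) = 0.4131
D(P||Q) = -0.0834 + 0.5000 - 0.1616 + 0.4131
  = 0.6681 bits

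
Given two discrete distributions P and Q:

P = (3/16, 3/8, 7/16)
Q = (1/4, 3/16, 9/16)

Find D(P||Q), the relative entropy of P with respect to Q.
D(P||Q) = Σ P(i) log₂(P(i)/Q(i))
  i=0: (3/16) × log₂((3/16)/(1/4)) = (3/16) × log₂(3/4) = -0.0778
  i=1: (3/8) × log₂((3/8)/(3/16)) = (3/8) × log₂(2) = 0.3750
  i=2: (7/16) × log₂((7/16)/(9/16)) = (7/16) × log₂(7/9) = -0.1586
D(P||Q) = -0.0778 + 0.3750 - 0.1586
  = 0.1386 bits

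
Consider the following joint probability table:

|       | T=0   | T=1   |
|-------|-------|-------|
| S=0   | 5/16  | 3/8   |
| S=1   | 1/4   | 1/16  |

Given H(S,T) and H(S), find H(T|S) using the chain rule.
From the chain rule: H(S,T) = H(S) + H(T|S)
Therefore: H(T|S) = H(S,T) - H(S)

H(S,T) = -[(5/16)·log₂(5/16) + (3/8)·log₂(3/8) + (1/4)·log₂(1/4) + (1/16)·log₂(1/16)]
  = 0.5244 + 0.5306 + 0.5000 + 0.2500
  = 1.8050 bits
Marginal P(S) (row sums):
  P(S=0) = 5/16 + 3/8 = 11/16
  P(S=1) = 1/4 + 1/16 = 5/16
H(S) = -[(11/16)·log₂(11/16) + (5/16)·log₂(5/16)]
  = 0.3716 + 0.5244
  = 0.8960 bits

H(T|S) = 1.8050 - 0.8960 = 0.9090 bits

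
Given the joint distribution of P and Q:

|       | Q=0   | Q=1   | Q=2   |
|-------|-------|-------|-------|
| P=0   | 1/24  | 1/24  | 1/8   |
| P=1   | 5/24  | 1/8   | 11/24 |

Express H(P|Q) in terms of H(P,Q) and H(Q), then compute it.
H(P|Q) = H(P,Q) - H(Q)

Marginal P(Q) (column sums):
  P(Q=0) = 1/24 + 5/24 = 1/4
  P(Q=1) = 1/24 + 1/8 = 1/6
  P(Q=2) = 1/8 + 11/24 = 7/12

H(P,Q) = -[(1/24)·log₂(1/24) + (1/24)·log₂(1/24) + (1/8)·log₂(1/8) + (5/24)·log₂(5/24) + (1/8)·log₂(1/8) + (11/24)·log₂(11/24)]
  = 0.1910 + 0.1910 + 0.3750 + 0.4715 + 0.3750 + 0.5159
  = 2.1194 bits
H(Q) = -[(1/4)·log₂(1/4) + (1/6)·log₂(1/6) + (7/12)·log₂(7/12)]
  = 0.5000 + 0.4308 + 0.4536
  = 1.3844 bits

H(P|Q) = 2.1194 - 1.3844 = 0.7350 bits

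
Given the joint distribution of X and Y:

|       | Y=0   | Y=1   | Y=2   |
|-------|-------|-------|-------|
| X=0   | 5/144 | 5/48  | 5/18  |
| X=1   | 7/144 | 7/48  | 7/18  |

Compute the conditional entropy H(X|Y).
Marginal P(Y) (column sums):
  P(Y=0) = 5/144 + 7/144 = 1/12
  P(Y=1) = 5/48 + 7/48 = 1/4
  P(Y=2) = 5/18 + 7/18 = 2/3

H(X|Y) = -Σ P(X,Y)·log₂ P(X|Y), where P(X|Y) = P(X,Y) / P(Y)
  (X=0,Y=0): P(X|Y) = (5/144)/(1/12) = 5/12;  -(5/144)·log₂(5/12) = 0.0439
  (X=0,Y=1): P(X|Y) = (5/48)/(1/4) = 5/12;  -(5/48)·log₂(5/12) = 0.1316
  (X=0,Y=2): P(X|Y) = (5/18)/(2/3) = 5/12;  -(5/18)·log₂(5/12) = 0.3508
  (X=1,Y=0): P(X|Y) = (7/144)/(1/12) = 7/12;  -(7/144)·log₂(7/12) = 0.0378
  (X=1,Y=1): P(X|Y) = (7/48)/(1/4) = 7/12;  -(7/48)·log₂(7/12) = 0.1134
  (X=1,Y=2): P(X|Y) = (7/18)/(2/3) = 7/12;  -(7/18)·log₂(7/12) = 0.3024
H(X|Y) = 0.0439 + 0.1316 + 0.3508 + 0.0378 + 0.1134 + 0.3024
  = 0.9799 bits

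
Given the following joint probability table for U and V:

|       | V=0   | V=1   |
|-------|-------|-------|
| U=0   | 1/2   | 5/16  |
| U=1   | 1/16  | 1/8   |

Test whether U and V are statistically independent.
Marginal P(U) (row sums):
  P(U=0) = 1/2 + 5/16 = 13/16
  P(U=1) = 1/16 + 1/8 = 3/16
Marginal P(V) (column sums):
  P(V=0) = 1/2 + 1/16 = 9/16
  P(V=1) = 5/16 + 1/8 = 7/16

U and V are independent iff P(U=i,V=j) = P(U=i)·P(V=j) for every cell.
  P(U=0)·P(V=0) = 13/16 × 9/16 = 117/256, but P(U=0,V=0) = 1/2 ✗

No, U and V are not independent. Quantitatively, I(U;V) > 0:

H(U) = -[(13/16)·log₂(13/16) + (3/16)·log₂(3/16)]
  = 0.2434 + 0.4528
  = 0.6962 bits
H(V) = -[(9/16)·log₂(9/16) + (7/16)·log₂(7/16)]
  = 0.4669 + 0.5218
  = 0.9887 bits
H(U,V) = -[(1/2)·log₂(1/2) + (5/16)·log₂(5/16) + (1/16)·log₂(1/16) + (1/8)·log₂(1/8)]
  = 0.5000 + 0.5244 + 0.2500 + 0.3750
  = 1.6494 bits
I(U;V) = H(U) + H(V) - H(U,V) = 0.6962 + 0.9887 - 1.6494 = 0.0355 bits > 0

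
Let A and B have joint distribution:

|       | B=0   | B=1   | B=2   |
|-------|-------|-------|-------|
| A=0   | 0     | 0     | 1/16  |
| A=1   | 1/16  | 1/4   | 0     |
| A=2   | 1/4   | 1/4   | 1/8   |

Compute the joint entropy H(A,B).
H(A,B) = -Σ P(A,B) log₂ P(A,B), summed over the non-zero cells:
H(A,B) = -[(1/16)·log₂(1/16) + (1/16)·log₂(1/16) + (1/4)·log₂(1/4) + (1/4)·log₂(1/4) + (1/4)·log₂(1/4) + (1/8)·log₂(1/8)]
  = 0.2500 + 0.2500 + 0.5000 + 0.5000 + 0.5000 + 0.3750
  = 2.3750 bits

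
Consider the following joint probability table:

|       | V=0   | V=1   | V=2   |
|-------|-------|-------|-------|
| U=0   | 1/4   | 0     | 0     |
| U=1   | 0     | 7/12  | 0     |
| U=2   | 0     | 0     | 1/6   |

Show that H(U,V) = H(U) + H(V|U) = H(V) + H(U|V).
Marginal P(U) (row sums):
  P(U=0) = 1/4 + 0 + 0 = 1/4
  P(U=1) = 0 + 7/12 + 0 = 7/12
  P(U=2) = 0 + 0 + 1/6 = 1/6
Marginal P(V) (column sums):
  P(V=0) = 1/4 + 0 + 0 = 1/4
  P(V=1) = 0 + 7/12 + 0 = 7/12
  P(V=2) = 0 + 0 + 1/6 = 1/6

Decomposition 1: H(U) + H(V|U)
H(U) = -[(1/4)·log₂(1/4) + (7/12)·log₂(7/12) + (1/6)·log₂(1/6)]
  = 0.5000 + 0.4536 + 0.4308
  = 1.3844 bits
H(V|U) = -Σ P(U,V)·log₂ P(V|U), where P(V|U) = P(U,V) / P(U)
  (cells with P(U,V) = 0 contribute 0)
  (U=0,V=0): P(V|U) = (1/4)/(1/4) = 1;  -(1/4)·log₂(1) = 0.0000
  (U=1,V=1): P(V|U) = (7/12)/(7/12) = 1;  -(7/12)·log₂(1) = 0.0000
  (U=2,V=2): P(V|U) = (1/6)/(1/6) = 1;  -(1/6)·log₂(1) = 0.0000
H(V|U) = 0.0000 + 0.0000 + 0.0000
  = 0.0000 bits
H(U) + H(V|U) = 1.3844 + 0.0000 = 1.3844 bits

Decomposition 2: H(V) + H(U|V)
H(V) = -[(1/4)·log₂(1/4) + (7/12)·log₂(7/12) + (1/6)·log₂(1/6)]
  = 0.5000 + 0.4536 + 0.4308
  = 1.3844 bits
H(U|V) = -Σ P(U,V)·log₂ P(U|V), where P(U|V) = P(U,V) / P(V)
  (cells with P(U,V) = 0 contribute 0)
  (U=0,V=0): P(U|V) = (1/4)/(1/4) = 1;  -(1/4)·log₂(1) = 0.0000
  (U=1,V=1): P(U|V) = (7/12)/(7/12) = 1;  -(7/12)·log₂(1) = 0.0000
  (U=2,V=2): P(U|V) = (1/6)/(1/6) = 1;  -(1/6)·log₂(1) = 0.0000
H(U|V) = 0.0000 + 0.0000 + 0.0000
  = 0.0000 bits
H(V) + H(U|V) = 1.3844 + 0.0000 = 1.3844 bits

Direct computation of the joint entropy:
H(U,V) = -[(1/4)·log₂(1/4) + (7/12)·log₂(7/12) + (1/6)·log₂(1/6)]
  = 0.5000 + 0.4536 + 0.4308
  = 1.3844 bits

All three agree: H(U,V) = 1.3844 bits ✓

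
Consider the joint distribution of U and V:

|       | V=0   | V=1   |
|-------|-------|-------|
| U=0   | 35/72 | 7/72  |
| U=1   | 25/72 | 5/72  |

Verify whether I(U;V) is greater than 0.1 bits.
Marginal P(U) (row sums):
  P(U=0) = 35/72 + 7/72 = 7/12
  P(U=1) = 25/72 + 5/72 = 5/12
Marginal P(V) (column sums):
  P(V=0) = 35/72 + 25/72 = 5/6
  P(V=1) = 7/72 + 5/72 = 1/6

H(U) = -[(7/12)·log₂(7/12) + (5/12)·log₂(5/12)]
  = 0.4536 + 0.5263
  = 0.9799 bits
H(V) = -[(5/6)·log₂(5/6) + (1/6)·log₂(1/6)]
  = 0.2192 + 0.4308
  = 0.6500 bits
H(U,V) = -[(35/72)·log₂(35/72) + (7/72)·log₂(7/72) + (25/72)·log₂(25/72) + (5/72)·log₂(5/72)]
  = 0.5059 + 0.3269 + 0.5299 + 0.2672
  = 1.6299 bits

I(U;V) = H(U) + H(V) - H(U,V)
  = 0.9799 + 0.6500 - 1.6299
  = 0.0000 bits

No. I(U;V) = 0.0000 bits, which is ≤ 0.1 bits.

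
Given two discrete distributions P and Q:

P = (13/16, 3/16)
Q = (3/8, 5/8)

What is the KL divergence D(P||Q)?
D(P||Q) = Σ P(i) log₂(P(i)/Q(i))
  i=0: (13/16) × log₂((13/16)/(3/8)) = (13/16) × log₂(13/6) = 0.9063
  i=1: (3/16) × log₂((3/16)/(5/8)) = (3/16) × log₂(3/10) = -0.3257
D(P||Q) = 0.9063 - 0.3257
  = 0.5806 bits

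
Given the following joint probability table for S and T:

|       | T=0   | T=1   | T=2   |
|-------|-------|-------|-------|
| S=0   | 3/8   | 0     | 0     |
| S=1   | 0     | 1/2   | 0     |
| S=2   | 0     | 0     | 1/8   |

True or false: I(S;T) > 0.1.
Marginal P(S) (row sums):
  P(S=0) = 3/8 + 0 + 0 = 3/8
  P(S=1) = 0 + 1/2 + 0 = 1/2
  P(S=2) = 0 + 0 + 1/8 = 1/8
Marginal P(T) (column sums):
  P(T=0) = 3/8 + 0 + 0 = 3/8
  P(T=1) = 0 + 1/2 + 0 = 1/2
  P(T=2) = 0 + 0 + 1/8 = 1/8

H(S) = -[(3/8)·log₂(3/8) + (1/2)·log₂(1/2) + (1/8)·log₂(1/8)]
  = 0.5306 + 0.5000 + 0.3750
  = 1.4056 bits
H(T) = -[(3/8)·log₂(3/8) + (1/2)·log₂(1/2) + (1/8)·log₂(1/8)]
  = 0.5306 + 0.5000 + 0.3750
  = 1.4056 bits
H(S,T) = -[(3/8)·log₂(3/8) + (1/2)·log₂(1/2) + (1/8)·log₂(1/8)]
  = 0.5306 + 0.5000 + 0.3750
  = 1.4056 bits

I(S;T) = H(S) + H(T) - H(S,T)
  = 1.4056 + 1.4056 - 1.4056
  = 1.4056 bits

True. I(S;T) = 1.4056 bits, which is > 0.1 bits.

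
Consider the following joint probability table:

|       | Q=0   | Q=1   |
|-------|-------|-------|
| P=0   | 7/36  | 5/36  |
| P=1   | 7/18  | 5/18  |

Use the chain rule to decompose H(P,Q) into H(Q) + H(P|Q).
By the chain rule: H(P,Q) = H(Q) + H(P|Q)

Marginal P(Q) (column sums):
  P(Q=0) = 7/36 + 7/18 = 7/12
  P(Q=1) = 5/36 + 5/18 = 5/12
H(Q) = -[(7/12)·log₂(7/12) + (5/12)·log₂(5/12)]
  = 0.4536 + 0.5263
  = 0.9799 bits
H(P|Q) = -Σ P(P,Q)·log₂ P(P|Q), where P(P|Q) = P(P,Q) / P(Q)
  (P=0,Q=0): P(P|Q) = (7/36)/(7/12) = 1/3;  -(7/36)·log₂(1/3) = 0.3082
  (P=0,Q=1): P(P|Q) = (5/36)/(5/12) = 1/3;  -(5/36)·log₂(1/3) = 0.2201
  (P=1,Q=0): P(P|Q) = (7/18)/(7/12) = 2/3;  -(7/18)·log₂(2/3) = 0.2275
  (P=1,Q=1): P(P|Q) = (5/18)/(5/12) = 2/3;  -(5/18)·log₂(2/3) = 0.1625
H(P|Q) = 0.3082 + 0.2201 + 0.2275 + 0.1625
  = 0.9183 bits

H(P,Q) = H(Q) + H(P|Q) = 0.9799 + 0.9183 = 1.8982 bits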